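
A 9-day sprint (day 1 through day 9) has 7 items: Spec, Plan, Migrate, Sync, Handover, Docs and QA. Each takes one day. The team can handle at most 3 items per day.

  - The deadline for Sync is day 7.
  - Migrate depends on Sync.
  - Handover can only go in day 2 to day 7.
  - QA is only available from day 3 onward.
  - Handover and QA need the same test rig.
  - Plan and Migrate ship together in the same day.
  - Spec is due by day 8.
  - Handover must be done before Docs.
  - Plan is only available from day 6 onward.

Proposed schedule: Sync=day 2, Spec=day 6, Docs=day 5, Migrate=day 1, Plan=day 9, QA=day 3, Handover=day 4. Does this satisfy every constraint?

Plan and Migrate ship together in the same day — violated.
Spec is due by day 8 — holds.
QA is only available from day 3 onward — holds.
Plan is only available from day 6 onward — holds.
Migrate depends on Sync — violated.
The team can handle at most 3 items per day — holds.
Handover must be done before Docs — holds.
The deadline for Sync is day 7 — holds.
Handover and QA need the same test rig — holds.
Handover can only go in day 2 to day 7 — holds.

No. Plan and Migrate ship together in the same day is not satisfied.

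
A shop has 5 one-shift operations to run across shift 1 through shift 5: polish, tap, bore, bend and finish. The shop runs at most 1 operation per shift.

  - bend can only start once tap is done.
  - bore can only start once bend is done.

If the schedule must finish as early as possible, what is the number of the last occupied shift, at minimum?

5

The precedence chain requires at least 3 distinct shifts.
With at most 1 per shift and 5 operations, at least 5 shifts are needed.
5 works (last occupied shift: shift 5): for example bore -> shift 3, tap -> shift 1, finish -> shift 5, polish -> shift 4, bend -> shift 2.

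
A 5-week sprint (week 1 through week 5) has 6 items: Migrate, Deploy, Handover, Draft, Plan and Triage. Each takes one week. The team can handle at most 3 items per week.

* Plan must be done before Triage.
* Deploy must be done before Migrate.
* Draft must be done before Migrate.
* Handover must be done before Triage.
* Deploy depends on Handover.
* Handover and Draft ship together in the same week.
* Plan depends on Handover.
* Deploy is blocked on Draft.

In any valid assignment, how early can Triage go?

week 3

Precedence pushes Triage to at least week 3.
Triage at week 3 is achievable: Triage=week 3; Plan=week 2; Migrate=week 3; Handover=week 1; Deploy=week 2; Draft=week 1.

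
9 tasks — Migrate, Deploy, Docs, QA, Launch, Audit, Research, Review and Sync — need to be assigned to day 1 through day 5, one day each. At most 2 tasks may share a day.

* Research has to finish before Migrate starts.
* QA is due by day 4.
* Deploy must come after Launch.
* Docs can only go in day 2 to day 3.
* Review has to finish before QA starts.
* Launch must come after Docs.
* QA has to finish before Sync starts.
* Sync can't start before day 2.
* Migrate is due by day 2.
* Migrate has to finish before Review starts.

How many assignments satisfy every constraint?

8

Splitting on Deploy: it can be day 4 (2), day 5 (6). Listing each branch's schedules as (Migrate, Docs, QA, Launch, Audit, Research, Review, Sync) by day number:
Deploy=day 4: (2,2,4,3,1,1,3,5) (2,2,4,3,5,1,3,5) — 2.
Deploy=day 5: (2,2,4,3,1,1,3,5) (2,2,4,3,4,1,3,5) (2,2,4,4,1,1,3,5) (2,2,4,4,3,1,3,5) (2,3,4,4,1,1,3,5) (2,3,4,4,2,1,3,5) — 6.
Summing: 2 + 6 = 8.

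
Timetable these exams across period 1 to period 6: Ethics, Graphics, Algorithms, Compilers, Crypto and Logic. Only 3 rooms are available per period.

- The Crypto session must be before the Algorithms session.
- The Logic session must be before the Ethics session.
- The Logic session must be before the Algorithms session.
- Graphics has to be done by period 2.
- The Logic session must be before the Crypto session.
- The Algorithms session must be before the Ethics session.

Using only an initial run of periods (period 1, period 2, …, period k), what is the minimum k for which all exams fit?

4

The precedence chain requires at least 4 distinct periods.
With at most 3 per period and 6 exams, at least 2 periods are needed.
4 works (last occupied period: period 4): for example Graphics -> period 1, Algorithms -> period 3, Compilers -> period 1, Crypto -> period 2, Logic -> period 1, Ethics -> period 4.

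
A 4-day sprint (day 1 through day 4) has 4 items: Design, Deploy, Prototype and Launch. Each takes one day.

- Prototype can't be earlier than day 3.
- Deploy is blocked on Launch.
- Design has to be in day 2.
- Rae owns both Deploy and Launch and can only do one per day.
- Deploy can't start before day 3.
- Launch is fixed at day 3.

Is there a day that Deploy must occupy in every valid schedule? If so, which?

day 4

Deploy's window is day 3–day 4.
Launch is fixed at day 3, and Deploy can't share a day with Launch.
So Deploy must be day 4.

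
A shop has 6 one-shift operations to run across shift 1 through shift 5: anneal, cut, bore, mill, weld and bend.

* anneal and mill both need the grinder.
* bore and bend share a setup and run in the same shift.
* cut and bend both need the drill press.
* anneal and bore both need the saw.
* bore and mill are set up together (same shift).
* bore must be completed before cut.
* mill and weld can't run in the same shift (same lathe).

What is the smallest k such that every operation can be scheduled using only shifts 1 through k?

2

The precedence chain requires at least 2 distinct shifts.
2 works (last occupied shift: shift 2): for example cut=shift 2; mill=shift 1; bend=shift 1; anneal=shift 2; bore=shift 1; weld=shift 2.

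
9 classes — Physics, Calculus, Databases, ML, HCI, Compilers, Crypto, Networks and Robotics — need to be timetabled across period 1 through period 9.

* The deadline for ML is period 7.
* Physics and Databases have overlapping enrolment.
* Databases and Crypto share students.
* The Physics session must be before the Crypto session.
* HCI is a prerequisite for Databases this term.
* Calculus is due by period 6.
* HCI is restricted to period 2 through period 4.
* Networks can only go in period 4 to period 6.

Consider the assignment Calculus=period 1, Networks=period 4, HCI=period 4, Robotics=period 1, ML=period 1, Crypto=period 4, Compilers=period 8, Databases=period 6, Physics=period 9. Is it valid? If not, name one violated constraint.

Physics and Databases have overlapping enrolment — holds.
Calculus is due by period 6 — holds.
HCI is a prerequisite for Databases this term — holds.
Databases and Crypto share students — holds.
The Physics session must be before the Crypto session — violated.
Networks can only go in period 4 to period 6 — holds.
The deadline for ML is period 7 — holds.
HCI is restricted to period 2 through period 4 — holds.

No. The Physics session must be before the Crypto session is not satisfied.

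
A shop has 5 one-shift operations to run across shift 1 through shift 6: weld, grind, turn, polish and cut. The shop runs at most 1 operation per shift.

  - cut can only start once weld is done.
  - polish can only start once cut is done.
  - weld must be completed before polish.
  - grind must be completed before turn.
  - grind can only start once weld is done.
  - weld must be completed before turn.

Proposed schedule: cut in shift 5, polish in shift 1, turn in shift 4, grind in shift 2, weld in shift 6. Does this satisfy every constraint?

Invalid. weld must be completed before polish.

cut can only start once weld is done — violated.
The shop runs at most 1 operation per shift — holds.
weld must be completed before turn — violated.
grind can only start once weld is done — violated.
weld must be completed before polish — violated.
polish can only start once cut is done — violated.
grind must be completed before turn — holds.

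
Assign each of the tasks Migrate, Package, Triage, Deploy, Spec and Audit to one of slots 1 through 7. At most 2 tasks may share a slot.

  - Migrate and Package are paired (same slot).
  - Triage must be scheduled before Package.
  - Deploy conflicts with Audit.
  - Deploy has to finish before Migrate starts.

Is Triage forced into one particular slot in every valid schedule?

Triage can be 1 (e.g. Package -> 2; Deploy -> 1; Triage -> 1; Audit -> 3; Migrate -> 2; Spec -> 3) or 2 (e.g. Audit=2, Triage=2, Migrate=3, Spec=1, Deploy=1, Package=3).

No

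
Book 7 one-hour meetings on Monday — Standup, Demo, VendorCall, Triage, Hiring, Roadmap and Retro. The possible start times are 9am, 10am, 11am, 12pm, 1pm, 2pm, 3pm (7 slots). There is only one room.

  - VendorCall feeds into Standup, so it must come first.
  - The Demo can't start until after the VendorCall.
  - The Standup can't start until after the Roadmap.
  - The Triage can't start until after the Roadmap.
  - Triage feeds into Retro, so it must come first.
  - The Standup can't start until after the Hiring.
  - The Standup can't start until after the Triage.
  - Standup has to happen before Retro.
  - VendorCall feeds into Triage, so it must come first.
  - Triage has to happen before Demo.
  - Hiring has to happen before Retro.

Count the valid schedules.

26

Splitting on Standup: it can be 1pm (16), 2pm (10). Listing each branch's schedules as (Demo, VendorCall, Triage, Hiring, Roadmap, Retro):
Standup=1pm: (2pm,9am,11am,12pm,10am,3pm) (2pm,9am,12pm,10am,11am,3pm) (2pm,9am,12pm,11am,10am,3pm) (2pm,10am,11am,12pm,9am,3pm) (2pm,10am,12pm,9am,11am,3pm) (2pm,10am,12pm,11am,9am,3pm) (2pm,11am,12pm,9am,10am,3pm) (2pm,11am,12pm,10am,9am,3pm) (3pm,9am,11am,12pm,10am,2pm) (3pm,9am,12pm,10am,11am,2pm) (3pm,9am,12pm,11am,10am,2pm) (3pm,10am,11am,12pm,9am,2pm) (3pm,10am,12pm,9am,11am,2pm) (3pm,10am,12pm,11am,9am,2pm) (3pm,11am,12pm,9am,10am,2pm) (3pm,11am,12pm,10am,9am,2pm) — 16.
Standup=2pm: (12pm,9am,11am,1pm,10am,3pm) (12pm,10am,11am,1pm,9am,3pm) (1pm,9am,11am,12pm,10am,3pm) (1pm,9am,12pm,10am,11am,3pm) (1pm,9am,12pm,11am,10am,3pm) (1pm,10am,11am,12pm,9am,3pm) (1pm,10am,12pm,9am,11am,3pm) (1pm,10am,12pm,11am,9am,3pm) (1pm,11am,12pm,9am,10am,3pm) (1pm,11am,12pm,10am,9am,3pm) — 10.
Summing: 16 + 10 = 26.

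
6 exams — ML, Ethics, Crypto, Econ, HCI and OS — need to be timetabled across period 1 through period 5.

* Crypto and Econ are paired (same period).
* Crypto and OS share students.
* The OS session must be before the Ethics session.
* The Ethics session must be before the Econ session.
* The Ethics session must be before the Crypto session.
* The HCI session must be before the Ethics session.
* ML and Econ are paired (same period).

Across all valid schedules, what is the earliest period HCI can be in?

Downstream work caps HCI at period 3.
HCI at period 1 is achievable: HCI -> period 1; Ethics -> period 2; Crypto -> period 3; ML -> period 3; OS -> period 1; Econ -> period 3.

period 1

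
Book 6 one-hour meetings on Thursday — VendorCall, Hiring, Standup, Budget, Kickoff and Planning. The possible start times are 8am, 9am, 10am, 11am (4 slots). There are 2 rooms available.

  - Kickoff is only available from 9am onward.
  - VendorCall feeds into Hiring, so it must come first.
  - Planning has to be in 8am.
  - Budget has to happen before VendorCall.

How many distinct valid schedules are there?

Splitting on VendorCall: it can be 9am (14), 10am (16). Listing each branch's schedules as (Hiring, Standup, Budget, Kickoff, Planning):
VendorCall=9am: (10am,9am,8am,10am,8am) (10am,9am,8am,11am,8am) (10am,10am,8am,9am,8am) (10am,10am,8am,11am,8am) (10am,11am,8am,9am,8am) (10am,11am,8am,10am,8am) (10am,11am,8am,11am,8am) (11am,9am,8am,10am,8am) (11am,9am,8am,11am,8am) (11am,10am,8am,9am,8am) (11am,10am,8am,10am,8am) (11am,10am,8am,11am,8am) (11am,11am,8am,9am,8am) (11am,11am,8am,10am,8am) — 14.
VendorCall=10am: (11am,8am,9am,9am,8am) (11am,8am,9am,10am,8am) (11am,8am,9am,11am,8am) (11am,9am,8am,9am,8am) (11am,9am,8am,10am,8am) (11am,9am,8am,11am,8am) (11am,9am,9am,10am,8am) (11am,9am,9am,11am,8am) (11am,10am,8am,9am,8am) (11am,10am,8am,11am,8am) (11am,10am,9am,9am,8am) (11am,10am,9am,11am,8am) (11am,11am,8am,9am,8am) (11am,11am,8am,10am,8am) (11am,11am,9am,9am,8am) (11am,11am,9am,10am,8am) — 16.
Summing: 14 + 16 = 30.

30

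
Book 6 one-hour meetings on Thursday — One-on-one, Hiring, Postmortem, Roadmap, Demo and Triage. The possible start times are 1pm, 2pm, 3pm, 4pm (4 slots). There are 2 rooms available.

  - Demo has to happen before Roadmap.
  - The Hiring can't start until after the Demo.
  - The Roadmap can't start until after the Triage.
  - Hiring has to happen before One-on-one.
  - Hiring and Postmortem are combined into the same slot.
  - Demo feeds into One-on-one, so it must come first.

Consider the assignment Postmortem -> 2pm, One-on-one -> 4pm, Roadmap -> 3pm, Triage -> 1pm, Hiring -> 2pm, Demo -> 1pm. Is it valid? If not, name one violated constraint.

Hiring has to happen before One-on-one — holds.
Hiring and Postmortem are combined into the same slot — holds.
Demo feeds into One-on-one, so it must come first — holds.
There are 2 rooms available — holds.
The Hiring can't start until after the Demo — holds.
The Roadmap can't start until after the Triage — holds.
Demo has to happen before Roadmap — holds.

Valid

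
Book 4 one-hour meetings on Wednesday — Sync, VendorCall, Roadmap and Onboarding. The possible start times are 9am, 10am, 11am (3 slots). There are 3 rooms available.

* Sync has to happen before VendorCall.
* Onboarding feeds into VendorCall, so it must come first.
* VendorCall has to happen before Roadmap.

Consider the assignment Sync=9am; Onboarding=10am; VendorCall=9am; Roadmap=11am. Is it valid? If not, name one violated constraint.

No. Onboarding feeds into VendorCall, so it must come first is not satisfied.

Sync has to happen before VendorCall — violated.
VendorCall has to happen before Roadmap — holds.
Onboarding feeds into VendorCall, so it must come first — violated.
There are 3 rooms available — holds.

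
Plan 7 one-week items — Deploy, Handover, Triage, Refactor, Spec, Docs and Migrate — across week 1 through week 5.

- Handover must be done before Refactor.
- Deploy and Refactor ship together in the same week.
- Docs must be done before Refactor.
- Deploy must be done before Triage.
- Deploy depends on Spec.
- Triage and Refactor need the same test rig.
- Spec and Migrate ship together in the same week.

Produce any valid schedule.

Spec -> week 1; Refactor -> week 2; Triage -> week 3; Handover -> week 1; Deploy -> week 2; Docs -> week 1; Migrate -> week 1

Checking: Deploy(week 2) before Triage(week 3); Docs(week 1) before Refactor(week 2); Spec(week 1) before Deploy(week 2); Handover(week 1) before Refactor(week 2); Triage(week 3) != Refactor(week 2); Spec = Migrate = week 1; Deploy = Refactor = week 2.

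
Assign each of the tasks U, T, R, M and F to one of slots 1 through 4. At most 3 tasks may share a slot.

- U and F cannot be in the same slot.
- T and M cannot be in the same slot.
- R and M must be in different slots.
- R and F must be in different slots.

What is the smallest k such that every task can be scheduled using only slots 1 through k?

With at most 3 per slot and 5 tasks, at least 2 slots are needed.
2 works (last occupied slot: 2): for example R -> 1; F -> 2; M -> 2; T -> 1; U -> 1.

2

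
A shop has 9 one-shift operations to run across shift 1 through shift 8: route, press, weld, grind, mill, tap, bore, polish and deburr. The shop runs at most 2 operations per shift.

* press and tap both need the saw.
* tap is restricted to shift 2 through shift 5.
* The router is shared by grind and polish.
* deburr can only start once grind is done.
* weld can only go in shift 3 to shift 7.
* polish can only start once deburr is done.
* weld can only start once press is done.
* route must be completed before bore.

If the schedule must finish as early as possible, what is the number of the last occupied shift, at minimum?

5

The precedence chain requires at least 3 distinct shifts.
With at most 2 per shift and 9 operations, at least 5 shifts are needed.
5 works (last occupied shift: shift 5): for example grind=shift 1, weld=shift 3, polish=shift 4, bore=shift 4, press=shift 1, tap=shift 2, mill=shift 5, route=shift 3, deburr=shift 2.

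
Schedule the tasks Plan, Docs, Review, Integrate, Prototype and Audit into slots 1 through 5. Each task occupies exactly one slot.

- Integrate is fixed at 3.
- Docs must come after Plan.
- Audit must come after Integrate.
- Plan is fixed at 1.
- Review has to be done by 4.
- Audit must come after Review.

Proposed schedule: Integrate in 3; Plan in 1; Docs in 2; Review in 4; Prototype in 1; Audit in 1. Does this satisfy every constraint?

Integrate is fixed at 3 — holds.
Docs must come after Plan — holds.
Audit must come after Integrate — violated.
Audit must come after Review — violated.
Review has to be done by 4 — holds.
Plan is fixed at 1 — holds.

Invalid. Audit must come after Review.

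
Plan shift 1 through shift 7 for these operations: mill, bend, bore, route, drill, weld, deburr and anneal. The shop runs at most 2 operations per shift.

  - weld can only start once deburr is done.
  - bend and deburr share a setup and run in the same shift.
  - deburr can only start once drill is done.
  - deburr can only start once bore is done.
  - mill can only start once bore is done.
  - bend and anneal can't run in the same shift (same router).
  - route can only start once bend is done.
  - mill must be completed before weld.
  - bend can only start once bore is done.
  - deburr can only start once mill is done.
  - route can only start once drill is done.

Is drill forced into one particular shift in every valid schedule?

No

drill can be shift 1 (e.g. mill=shift 2; drill=shift 1; deburr=shift 3; weld=shift 4; anneal=shift 2; route=shift 4; bore=shift 1; bend=shift 3) or shift 2 (e.g. deburr -> shift 3; mill -> shift 2; drill -> shift 2; bend -> shift 3; anneal -> shift 1; route -> shift 4; weld -> shift 4; bore -> shift 1).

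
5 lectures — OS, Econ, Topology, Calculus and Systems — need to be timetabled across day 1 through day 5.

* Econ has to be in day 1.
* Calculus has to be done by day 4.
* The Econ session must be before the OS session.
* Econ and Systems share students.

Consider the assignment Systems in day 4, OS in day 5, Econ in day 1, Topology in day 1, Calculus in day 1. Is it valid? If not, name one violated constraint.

Valid

Econ and Systems share students — holds.
The Econ session must be before the OS session — holds.
Econ has to be in day 1 — holds.
Calculus has to be done by day 4 — holds.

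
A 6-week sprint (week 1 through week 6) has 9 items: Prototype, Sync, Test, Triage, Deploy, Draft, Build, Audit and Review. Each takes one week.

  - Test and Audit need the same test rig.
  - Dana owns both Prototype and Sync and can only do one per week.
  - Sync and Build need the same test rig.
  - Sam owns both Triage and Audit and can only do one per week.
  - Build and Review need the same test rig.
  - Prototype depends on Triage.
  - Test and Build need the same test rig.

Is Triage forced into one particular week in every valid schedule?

Triage can be week 1 (e.g. Build -> week 2; Prototype -> week 2; Draft -> week 1; Test -> week 1; Audit -> week 2; Deploy -> week 1; Review -> week 1; Sync -> week 1; Triage -> week 1) or week 2 (e.g. Prototype=week 3; Build=week 2; Deploy=week 1; Test=week 1; Audit=week 3; Draft=week 1; Review=week 1; Triage=week 2; Sync=week 1).

No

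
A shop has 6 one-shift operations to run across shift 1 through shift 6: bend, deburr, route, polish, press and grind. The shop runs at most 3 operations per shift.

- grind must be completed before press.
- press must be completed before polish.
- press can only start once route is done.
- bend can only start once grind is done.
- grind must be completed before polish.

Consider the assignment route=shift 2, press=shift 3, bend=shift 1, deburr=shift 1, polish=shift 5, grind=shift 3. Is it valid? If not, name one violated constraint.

Invalid. bend can only start once grind is done.

grind must be completed before press — violated.
press can only start once route is done — holds.
grind must be completed before polish — holds.
The shop runs at most 3 operations per shift — holds.
bend can only start once grind is done — violated.
press must be completed before polish — holds.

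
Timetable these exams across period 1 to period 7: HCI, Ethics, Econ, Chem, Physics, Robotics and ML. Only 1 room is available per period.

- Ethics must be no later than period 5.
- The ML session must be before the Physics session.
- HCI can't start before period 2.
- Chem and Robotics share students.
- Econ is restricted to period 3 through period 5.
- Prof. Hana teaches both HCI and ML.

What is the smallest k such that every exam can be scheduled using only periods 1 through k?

7 periods

The precedence chain requires at least 2 distinct periods.
With at most 1 per period and 7 exams, at least 7 periods are needed.
Econ can't be placed before period 3, so the schedule must run through at least period 3.
7 works (last occupied period: period 7): for example Physics in period 5; Robotics in period 7; Ethics in period 1; HCI in period 2; Econ in period 3; ML in period 4; Chem in period 6.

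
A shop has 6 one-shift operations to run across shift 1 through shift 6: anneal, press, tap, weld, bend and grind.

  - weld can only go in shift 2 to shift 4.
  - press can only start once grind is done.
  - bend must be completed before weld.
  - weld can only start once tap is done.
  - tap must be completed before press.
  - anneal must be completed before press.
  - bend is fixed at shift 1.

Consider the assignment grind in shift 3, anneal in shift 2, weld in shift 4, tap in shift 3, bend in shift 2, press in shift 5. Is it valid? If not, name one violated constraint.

No — it violates: bend is fixed at shift 1

tap must be completed before press — holds.
weld can only go in shift 2 to shift 4 — holds.
bend must be completed before weld — holds.
anneal must be completed before press — holds.
bend is fixed at shift 1 — violated.
weld can only start once tap is done — holds.
press can only start once grind is done — holds.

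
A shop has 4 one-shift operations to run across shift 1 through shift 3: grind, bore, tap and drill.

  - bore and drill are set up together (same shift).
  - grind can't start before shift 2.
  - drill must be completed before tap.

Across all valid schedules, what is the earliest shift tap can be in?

shift 2

Precedence pushes tap to at least shift 2.
tap at shift 2 is achievable: grind=shift 2; drill=shift 1; bore=shift 1; tap=shift 2.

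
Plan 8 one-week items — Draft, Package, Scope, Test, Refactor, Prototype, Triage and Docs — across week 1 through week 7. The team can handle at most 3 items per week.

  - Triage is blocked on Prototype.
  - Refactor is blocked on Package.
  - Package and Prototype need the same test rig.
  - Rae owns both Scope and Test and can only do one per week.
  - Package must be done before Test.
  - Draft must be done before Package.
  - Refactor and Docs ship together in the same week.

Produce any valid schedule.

Triage=week 2, Test=week 3, Draft=week 1, Prototype=week 1, Refactor=week 3, Scope=week 1, Package=week 2, Docs=week 3

Checking: Prototype(week 1) before Triage(week 2); Package(week 2) before Refactor(week 3); Package(week 2) before Test(week 3); Draft(week 1) before Package(week 2); Scope(week 1) != Test(week 3); Package(week 2) != Prototype(week 1); Refactor = Docs = week 3; max 3 per week (cap 3).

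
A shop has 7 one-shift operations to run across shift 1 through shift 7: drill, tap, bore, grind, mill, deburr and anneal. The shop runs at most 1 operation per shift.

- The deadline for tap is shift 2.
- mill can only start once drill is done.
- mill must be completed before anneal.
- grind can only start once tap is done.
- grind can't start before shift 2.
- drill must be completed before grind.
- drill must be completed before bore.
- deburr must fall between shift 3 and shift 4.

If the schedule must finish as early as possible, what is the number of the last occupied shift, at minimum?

7

The precedence chain requires at least 3 distinct shifts.
With at most 1 per shift and 7 operations, at least 7 shifts are needed.
7 works (last occupied shift: shift 7): for example drill=shift 2, tap=shift 1, anneal=shift 7, mill=shift 5, deburr=shift 3, bore=shift 6, grind=shift 4.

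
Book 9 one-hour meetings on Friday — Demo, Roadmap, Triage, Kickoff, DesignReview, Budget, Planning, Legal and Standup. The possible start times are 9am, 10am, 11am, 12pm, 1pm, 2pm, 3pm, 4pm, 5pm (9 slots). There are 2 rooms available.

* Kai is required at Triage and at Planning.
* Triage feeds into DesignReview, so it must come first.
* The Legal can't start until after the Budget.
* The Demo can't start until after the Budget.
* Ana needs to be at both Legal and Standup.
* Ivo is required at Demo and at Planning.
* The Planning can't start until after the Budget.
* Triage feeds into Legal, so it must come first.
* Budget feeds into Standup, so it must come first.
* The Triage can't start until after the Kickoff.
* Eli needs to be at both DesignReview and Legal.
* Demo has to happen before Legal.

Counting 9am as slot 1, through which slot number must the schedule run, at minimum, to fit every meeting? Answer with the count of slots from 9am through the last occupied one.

5 slots

The precedence chain requires at least 3 distinct slots.
With at most 2 per slot and 9 meetings, at least 5 slots are needed.
5 works (last occupied slot: 1pm): for example DesignReview in 12pm; Kickoff in 9am; Demo in 10am; Legal in 11am; Standup in 12pm; Budget in 9am; Roadmap in 1pm; Triage in 10am; Planning in 11am.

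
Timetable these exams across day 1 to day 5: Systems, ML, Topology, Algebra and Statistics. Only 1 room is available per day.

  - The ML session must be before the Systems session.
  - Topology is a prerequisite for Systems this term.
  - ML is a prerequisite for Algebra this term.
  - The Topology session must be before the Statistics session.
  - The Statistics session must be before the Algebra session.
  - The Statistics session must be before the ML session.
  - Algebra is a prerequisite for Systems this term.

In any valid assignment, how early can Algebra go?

day 4

Precedence pushes Algebra to at least day 4; downstream work caps Algebra at day 4.
Algebra at day 4 is achievable: Topology=day 1, Systems=day 5, Algebra=day 4, ML=day 3, Statistics=day 2.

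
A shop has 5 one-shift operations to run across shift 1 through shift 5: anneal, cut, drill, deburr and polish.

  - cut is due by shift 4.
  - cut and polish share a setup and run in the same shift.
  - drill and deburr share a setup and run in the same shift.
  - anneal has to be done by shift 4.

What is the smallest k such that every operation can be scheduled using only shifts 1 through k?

1 shift

1 works (last occupied shift: shift 1): for example anneal -> shift 1; cut -> shift 1; drill -> shift 1; polish -> shift 1; deburr -> shift 1.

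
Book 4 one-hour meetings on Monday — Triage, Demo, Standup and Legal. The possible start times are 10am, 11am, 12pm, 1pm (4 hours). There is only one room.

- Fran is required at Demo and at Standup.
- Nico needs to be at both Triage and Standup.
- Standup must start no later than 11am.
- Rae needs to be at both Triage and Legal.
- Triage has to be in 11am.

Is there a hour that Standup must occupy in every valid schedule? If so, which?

Standup's window is 10am–11am.
Triage is fixed at 11am, and Standup can't share a hour with Triage.
So Standup must be 10am.

10am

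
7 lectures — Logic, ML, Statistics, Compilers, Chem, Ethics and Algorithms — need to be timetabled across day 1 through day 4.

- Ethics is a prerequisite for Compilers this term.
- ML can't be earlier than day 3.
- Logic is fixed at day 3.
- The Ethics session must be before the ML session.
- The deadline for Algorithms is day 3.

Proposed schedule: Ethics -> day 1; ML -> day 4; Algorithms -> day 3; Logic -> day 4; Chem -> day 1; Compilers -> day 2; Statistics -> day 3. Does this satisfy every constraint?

Logic is fixed at day 3 — violated.
The deadline for Algorithms is day 3 — holds.
The Ethics session must be before the ML session — holds.
Ethics is a prerequisite for Compilers this term — holds.
ML can't be earlier than day 3 — holds.

No — it violates: Logic is fixed at day 3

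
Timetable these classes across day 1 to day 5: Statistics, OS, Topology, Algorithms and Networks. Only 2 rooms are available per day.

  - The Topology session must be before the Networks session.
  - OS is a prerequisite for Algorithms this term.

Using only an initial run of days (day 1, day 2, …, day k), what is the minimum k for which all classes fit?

The precedence chain requires at least 2 distinct days.
With at most 2 per day and 5 classes, at least 3 days are needed.
3 works (last occupied day: day 3): for example Networks=day 2, Statistics=day 3, OS=day 1, Topology=day 1, Algorithms=day 2.

3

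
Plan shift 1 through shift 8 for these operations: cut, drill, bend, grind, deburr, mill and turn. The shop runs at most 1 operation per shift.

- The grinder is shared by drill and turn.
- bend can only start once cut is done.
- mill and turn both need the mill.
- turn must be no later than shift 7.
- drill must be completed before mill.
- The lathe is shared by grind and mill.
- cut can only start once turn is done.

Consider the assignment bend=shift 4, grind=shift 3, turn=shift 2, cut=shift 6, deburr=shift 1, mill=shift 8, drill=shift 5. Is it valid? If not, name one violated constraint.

mill and turn both need the mill — holds.
The grinder is shared by drill and turn — holds.
drill must be completed before mill — holds.
bend can only start once cut is done — violated.
The shop runs at most 1 operation per shift — holds.
turn must be no later than shift 7 — holds.
cut can only start once turn is done — holds.
The lathe is shared by grind and mill — holds.

No — it violates: bend can only start once cut is done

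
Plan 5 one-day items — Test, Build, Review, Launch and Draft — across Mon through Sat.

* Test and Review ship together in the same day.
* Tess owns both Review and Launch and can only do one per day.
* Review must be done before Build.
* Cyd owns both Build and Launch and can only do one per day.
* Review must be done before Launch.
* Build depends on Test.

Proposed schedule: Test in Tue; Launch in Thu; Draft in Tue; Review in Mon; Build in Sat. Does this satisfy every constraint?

Tess owns both Review and Launch and can only do one per day — holds.
Build depends on Test — holds.
Cyd owns both Build and Launch and can only do one per day — holds.
Review must be done before Build — holds.
Review must be done before Launch — holds.
Test and Review ship together in the same day — violated.

Invalid. Test and Review ship together in the same day.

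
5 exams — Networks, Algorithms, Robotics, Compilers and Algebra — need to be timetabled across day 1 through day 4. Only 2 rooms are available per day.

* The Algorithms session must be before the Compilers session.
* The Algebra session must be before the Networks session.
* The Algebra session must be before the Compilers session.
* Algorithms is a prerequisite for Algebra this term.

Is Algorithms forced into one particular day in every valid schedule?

Algorithms can be day 1 (e.g. Compilers in day 3, Algebra in day 2, Algorithms in day 1, Robotics in day 1, Networks in day 3) or day 2 (e.g. Compilers -> day 4; Algebra -> day 3; Networks -> day 4; Algorithms -> day 2; Robotics -> day 1).

No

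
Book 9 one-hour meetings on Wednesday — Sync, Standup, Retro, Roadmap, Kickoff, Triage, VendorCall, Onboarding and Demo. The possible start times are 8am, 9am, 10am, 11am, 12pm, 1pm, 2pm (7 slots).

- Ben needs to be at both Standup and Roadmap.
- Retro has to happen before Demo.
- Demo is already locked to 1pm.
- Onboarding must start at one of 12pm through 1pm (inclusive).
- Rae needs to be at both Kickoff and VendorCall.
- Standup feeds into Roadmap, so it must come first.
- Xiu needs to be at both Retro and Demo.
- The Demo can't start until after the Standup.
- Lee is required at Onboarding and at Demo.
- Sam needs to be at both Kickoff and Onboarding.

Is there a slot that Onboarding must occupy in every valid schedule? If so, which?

12pm

Onboarding's window is 12pm–1pm.
Demo is fixed at 1pm, and Onboarding can't share a slot with Demo.
So Onboarding must be 12pm.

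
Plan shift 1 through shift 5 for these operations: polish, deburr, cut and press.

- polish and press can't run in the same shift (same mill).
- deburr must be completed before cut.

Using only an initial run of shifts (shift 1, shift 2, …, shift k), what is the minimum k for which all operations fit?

The precedence chain requires at least 2 distinct shifts.
2 works (last occupied shift: shift 2): for example cut -> shift 2; polish -> shift 1; deburr -> shift 1; press -> shift 2.

2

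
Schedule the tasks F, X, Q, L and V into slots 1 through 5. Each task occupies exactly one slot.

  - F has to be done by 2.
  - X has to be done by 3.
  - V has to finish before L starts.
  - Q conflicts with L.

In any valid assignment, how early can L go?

Precedence pushes L to at least 2.
L at 2 is achievable: F in 1; Q in 1; V in 1; L in 2; X in 1.

2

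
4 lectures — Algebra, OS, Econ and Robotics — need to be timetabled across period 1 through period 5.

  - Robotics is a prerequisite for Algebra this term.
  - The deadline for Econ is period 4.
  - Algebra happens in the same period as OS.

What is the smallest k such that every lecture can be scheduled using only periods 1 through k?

2 periods

The precedence chain requires at least 2 distinct periods.
2 works (last occupied period: period 2): for example Algebra -> period 2, Econ -> period 1, OS -> period 2, Robotics -> period 1.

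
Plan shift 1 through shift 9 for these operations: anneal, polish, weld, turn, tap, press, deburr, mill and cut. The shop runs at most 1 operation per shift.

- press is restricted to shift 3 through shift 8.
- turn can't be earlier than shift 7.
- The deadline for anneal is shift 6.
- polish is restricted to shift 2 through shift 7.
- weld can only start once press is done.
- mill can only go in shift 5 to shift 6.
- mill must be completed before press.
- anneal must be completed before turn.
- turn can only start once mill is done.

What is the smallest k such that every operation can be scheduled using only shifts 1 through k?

The precedence chain requires at least 3 distinct shifts.
With at most 1 per shift and 9 operations, at least 9 shifts are needed.
turn can't be placed before shift 7, so the schedule must run through at least shift 7.
9 works (last occupied shift: shift 9): for example turn=shift 7; polish=shift 2; weld=shift 8; cut=shift 9; press=shift 6; deburr=shift 4; tap=shift 3; anneal=shift 1; mill=shift 5.

9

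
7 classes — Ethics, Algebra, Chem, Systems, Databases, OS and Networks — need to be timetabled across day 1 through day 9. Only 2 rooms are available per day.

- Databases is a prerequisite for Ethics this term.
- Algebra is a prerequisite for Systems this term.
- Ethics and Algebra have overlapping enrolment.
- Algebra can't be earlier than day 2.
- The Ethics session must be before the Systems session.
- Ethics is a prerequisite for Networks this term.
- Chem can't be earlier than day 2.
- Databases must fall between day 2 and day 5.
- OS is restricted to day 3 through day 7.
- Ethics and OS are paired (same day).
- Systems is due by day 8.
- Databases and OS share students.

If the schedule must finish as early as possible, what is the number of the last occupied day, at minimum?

day 5

The precedence chain requires at least 3 distinct days.
With at most 2 per day and 7 classes, at least 4 days are needed.
Propagating the time windows through the other constraints, Systems can't land before day 4, so the schedule must run through at least day 4.
Could 4 days be enough, i.e. nothing placed later than day 4? No: Algebra's window within 4 days is {day 2, day 3, day 4}; Chem's window within 4 days is {day 2, day 3, day 4}; Systems's window within 4 days is {day 1, day 2, day 3, day 4}; Databases's window within 4 days is {day 2, day 3, day 4}; OS's window within 4 days is {day 3, day 4}; Networks must come after Ethics (at day 1 or later) → {day 2, day 3, day 4}; Ethics must come before Networks (at day 4 or earlier) → {day 1, day 2, day 3}; Systems must come after Algebra (at day 2 or later) → {day 3, day 4}; Algebra must come before Systems (at day 4 or earlier) → {day 2, day 3}; Ethics must come after Databases (at day 2 or later) → {day 3}; Databases must come before Ethics (at day 3 or earlier) → {day 2}; Systems must come after Ethics (at day 3 or later) → {day 4}; OS must be in the same day as Ethics (in {day 3}) → {day 3}; Algebra can't share with Ethics (day 3) → {day 2}; Chem can't use day 2, already full with Algebra and Databases (limit 2) → {day 3, day 4}; Networks can't use day 2, already full with Algebra and Databases (limit 2) → {day 3, day 4}; Chem can't use day 3, already full with Ethics and OS (limit 2) → {day 4}; Networks can't use day 3, already full with Ethics and OS (limit 2) → {day 4}; that puts Chem, Systems and Networks all in day 4 — more than 2 per day.
So 4 days is not enough.
5 works (last occupied day: day 5): for example Databases -> day 2, Ethics -> day 3, OS -> day 3, Algebra -> day 2, Chem -> day 4, Systems -> day 4, Networks -> day 5.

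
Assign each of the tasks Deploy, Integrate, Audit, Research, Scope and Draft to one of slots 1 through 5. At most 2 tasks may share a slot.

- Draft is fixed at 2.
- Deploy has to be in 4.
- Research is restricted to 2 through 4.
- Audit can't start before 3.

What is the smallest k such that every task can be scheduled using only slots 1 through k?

4 slots

With at most 2 per slot and 6 tasks, at least 3 slots are needed.
Deploy can't be placed before 4, so the schedule must run through at least slot 4.
4 works (last occupied slot: 4): for example Scope=1; Research=2; Audit=3; Draft=2; Deploy=4; Integrate=1.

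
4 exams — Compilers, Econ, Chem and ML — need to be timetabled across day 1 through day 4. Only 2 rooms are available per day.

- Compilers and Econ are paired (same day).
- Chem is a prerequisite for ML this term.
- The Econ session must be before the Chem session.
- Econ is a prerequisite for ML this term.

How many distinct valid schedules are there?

Enumerating: ML in day 3, Chem in day 2, Econ in day 1, Compilers in day 1 | Compilers=day 1, Econ=day 1, ML=day 4, Chem=day 2 | Compilers=day 1, Chem=day 3, ML=day 4, Econ=day 1 | ML -> day 4, Compilers -> day 2, Chem -> day 3, Econ -> day 2.

4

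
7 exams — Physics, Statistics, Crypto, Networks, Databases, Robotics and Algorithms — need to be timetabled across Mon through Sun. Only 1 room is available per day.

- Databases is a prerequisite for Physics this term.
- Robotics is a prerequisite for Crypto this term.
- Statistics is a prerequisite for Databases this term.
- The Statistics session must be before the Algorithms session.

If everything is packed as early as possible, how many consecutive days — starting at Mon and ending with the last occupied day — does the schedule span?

The precedence chain requires at least 3 distinct days.
With at most 1 per day and 7 exams, at least 7 days are needed.
7 works (last occupied day: Sun): for example Robotics -> Thu; Networks -> Sun; Algorithms -> Sat; Statistics -> Mon; Databases -> Tue; Crypto -> Fri; Physics -> Wed.

7 days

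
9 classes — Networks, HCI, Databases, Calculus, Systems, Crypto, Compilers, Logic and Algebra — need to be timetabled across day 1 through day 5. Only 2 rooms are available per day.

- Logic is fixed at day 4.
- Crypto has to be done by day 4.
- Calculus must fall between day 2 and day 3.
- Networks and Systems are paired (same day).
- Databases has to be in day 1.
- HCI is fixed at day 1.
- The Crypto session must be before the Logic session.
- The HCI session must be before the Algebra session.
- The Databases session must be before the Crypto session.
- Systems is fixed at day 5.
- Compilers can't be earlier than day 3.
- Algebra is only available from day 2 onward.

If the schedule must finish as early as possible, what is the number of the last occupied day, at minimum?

5

The precedence chain requires at least 3 distinct days.
With at most 2 per day and 9 classes, at least 5 days are needed.
Systems can't be placed before day 5, so the schedule must run through at least day 5.
5 works (last occupied day: day 5): for example Crypto in day 2; Algebra in day 3; Databases in day 1; Systems in day 5; Networks in day 5; Logic in day 4; HCI in day 1; Compilers in day 3; Calculus in day 2.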